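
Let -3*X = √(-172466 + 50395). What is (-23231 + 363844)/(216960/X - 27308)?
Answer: -283859624933521/22863817197436 - 13856136840*I*√122071/5715954299359 ≈ -12.415 - 0.84695*I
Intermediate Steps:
X = -I*√122071/3 (X = -√(-172466 + 50395)/3 = -I*√122071/3 ≈ -116.46*I)
(-23231 + 363844)/(216960/X - 27308) = (-23231 + 363844)/(216960/((-I*√122071/3)) - 27308) = 340613/(216960*(3*I*√122071/122071) - 27308) = 340613/(650880*I*√122071/122071 - 27308) = 340613/(-27308 + 650880*I*√122071/122071)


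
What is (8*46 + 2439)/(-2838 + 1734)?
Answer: -2807/1104 ≈ -2.5426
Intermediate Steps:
(8*46 + 2439)/(-2838 + 1734) = (368 + 2439)/(-1104) = 2807*(-1/1104) = -2807/1104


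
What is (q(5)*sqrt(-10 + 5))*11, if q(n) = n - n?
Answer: 0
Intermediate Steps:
q(n) = 0
(q(5)*sqrt(-10 + 5))*11 = (0*sqrt(-10 + 5))*11 = (0*sqrt(-5))*11 = (0*(I*sqrt(5)))*11 = 0*11 = 0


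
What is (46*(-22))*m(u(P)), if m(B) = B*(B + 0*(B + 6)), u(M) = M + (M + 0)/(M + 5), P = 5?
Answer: -30613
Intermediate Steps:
u(M) = M + M/(5 + M)
m(B) = B² (m(B) = B*(B + 0*(6 + B)) = B*(B + 0) = B*B = B²)
(46*(-22))*m(u(P)) = (46*(-22))*(5*(6 + 5)/(5 + 5))² = -1012*(5*11/10)² = -1012*(5*(⅒)*11)² = -1012*(11/2)² = -1012*121/4 = -30613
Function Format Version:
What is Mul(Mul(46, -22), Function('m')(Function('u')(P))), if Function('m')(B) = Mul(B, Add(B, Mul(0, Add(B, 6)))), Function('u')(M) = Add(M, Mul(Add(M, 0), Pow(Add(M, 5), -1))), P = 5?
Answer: -30613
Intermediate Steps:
Function('u')(M) = Add(M, Mul(M, Pow(Add(5, M), -1)))
Function('m')(B) = Pow(B, 2) (Function('m')(B) = Mul(B, Add(B, Mul(0, Add(6, B)))) = Mul(B, Add(B, 0)) = Mul(B, B) = Pow(B, 2))
Mul(Mul(46, -22), Function('m')(Function('u')(P))) = Mul(Mul(46, -22), Pow(Mul(5, Pow(Add(5, 5), -1), Add(6, 5)), 2)) = Mul(-1012, Pow(Mul(5, Pow(10, -1), 11), 2)) = Mul(-1012, Pow(Mul(5, Rational(1, 10), 11), 2)) = Mul(-1012, Pow(Rational(11, 2), 2)) = Mul(-1012, Rational(121, 4)) = -30613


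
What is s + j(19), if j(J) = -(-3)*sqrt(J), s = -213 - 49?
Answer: -262 + 3*sqrt(19) ≈ -248.92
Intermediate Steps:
s = -262
j(J) = 3*sqrt(J)
s + j(19) = -262 + 3*sqrt(19)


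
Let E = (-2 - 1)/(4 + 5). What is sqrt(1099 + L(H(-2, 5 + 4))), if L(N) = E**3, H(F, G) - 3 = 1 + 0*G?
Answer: 2*sqrt(22254)/9 ≈ 33.151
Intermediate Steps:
E = -1/3 (E = -3/9 = -3*1/9 = -1/3 ≈ -0.33333)
H(F, G) = 4 (H(F, G) = 3 + (1 + 0*G) = 3 + (1 + 0) = 3 + 1 = 4)
L(N) = -1/27 (L(N) = (-1/3)**3 = -1/27)
sqrt(1099 + L(H(-2, 5 + 4))) = sqrt(1099 - 1/27) = sqrt(29672/27) = 2*sqrt(22254)/9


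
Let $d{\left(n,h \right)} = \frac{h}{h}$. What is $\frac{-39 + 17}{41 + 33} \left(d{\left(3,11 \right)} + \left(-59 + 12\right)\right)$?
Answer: $\frac{506}{37} \approx 13.676$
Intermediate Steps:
$d{\left(n,h \right)} = 1$
$\frac{-39 + 17}{41 + 33} \left(d{\left(3,11 \right)} + \left(-59 + 12\right)\right) = \frac{-39 + 17}{41 + 33} \left(1 + \left(-59 + 12\right)\right) = - \frac{22}{74} \left(1 - 47\right) = \left(-22\right) \frac{1}{74} \left(-46\right) = \left(- \frac{11}{37}\right) \left(-46\right) = \frac{506}{37}$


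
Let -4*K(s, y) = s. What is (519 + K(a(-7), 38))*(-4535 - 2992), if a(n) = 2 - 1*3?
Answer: -15633579/4 ≈ -3.9084e+6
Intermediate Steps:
a(n) = -1 (a(n) = 2 - 3 = -1)
K(s, y) = -s/4
(519 + K(a(-7), 38))*(-4535 - 2992) = (519 - 1/4*(-1))*(-4535 - 2992) = (519 + 1/4)*(-7527) = (2077/4)*(-7527) = -15633579/4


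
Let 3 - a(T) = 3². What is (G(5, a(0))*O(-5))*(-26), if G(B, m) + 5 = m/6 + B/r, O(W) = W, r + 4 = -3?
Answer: -6110/7 ≈ -872.86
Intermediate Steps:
r = -7 (r = -4 - 3 = -7)
a(T) = -6 (a(T) = 3 - 1*3² = 3 - 1*9 = 3 - 9 = -6)
G(B, m) = -5 - B/7 + m/6 (G(B, m) = -5 + (m/6 + B/(-7)) = -5 + (m*(⅙) + B*(-⅐)) = -5 + (m/6 - B/7) = -5 + (-B/7 + m/6) = -5 - B/7 + m/6)
(G(5, a(0))*O(-5))*(-26) = ((-5 - ⅐*5 + (⅙)*(-6))*(-5))*(-26) = ((-5 - 5/7 - 1)*(-5))*(-26) = -47/7*(-5)*(-26) = (235/7)*(-26) = -6110/7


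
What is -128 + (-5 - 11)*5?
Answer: -208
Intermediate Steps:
-128 + (-5 - 11)*5 = -128 - 16*5 = -128 - 80 = -208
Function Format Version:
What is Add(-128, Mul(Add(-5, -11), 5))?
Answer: -208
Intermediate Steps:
Add(-128, Mul(Add(-5, -11), 5)) = Add(-128, Mul(-16, 5)) = Add(-128, -80) = -208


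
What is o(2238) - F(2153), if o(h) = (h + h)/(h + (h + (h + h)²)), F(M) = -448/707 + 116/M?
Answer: 564659705/973537081 ≈ 0.58001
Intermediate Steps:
F(M) = -64/101 + 116/M (F(M) = -448*1/707 + 116/M = -64/101 + 116/M)
o(h) = 2*h/(2*h + 4*h²) (o(h) = (2*h)/(h + (h + (2*h)²)) = (2*h)/(h + (h + 4*h²)) = (2*h)/(2*h + 4*h²) = 2*h/(2*h + 4*h²))
o(2238) - F(2153) = 1/(1 + 2*2238) - (-64/101 + 116/2153) = 1/(1 + 4476) - (-64/101 + 116*(1/2153)) = 1/4477 - (-64/101 + 116/2153) = 1/4477 - 1*(-126076/217453) = 1/4477 + 126076/217453 = 564659705/973537081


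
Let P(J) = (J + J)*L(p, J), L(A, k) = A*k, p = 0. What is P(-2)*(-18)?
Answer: 0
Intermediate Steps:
P(J) = 0 (P(J) = (J + J)*(0*J) = (2*J)*0 = 0)
P(-2)*(-18) = 0*(-18) = 0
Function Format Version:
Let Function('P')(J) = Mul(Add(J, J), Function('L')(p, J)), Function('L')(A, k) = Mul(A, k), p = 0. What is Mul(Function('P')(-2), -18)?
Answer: 0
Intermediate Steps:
Function('P')(J) = 0 (Function('P')(J) = Mul(Add(J, J), Mul(0, J)) = Mul(Mul(2, J), 0) = 0)
Mul(Function('P')(-2), -18) = Mul(0, -18) = 0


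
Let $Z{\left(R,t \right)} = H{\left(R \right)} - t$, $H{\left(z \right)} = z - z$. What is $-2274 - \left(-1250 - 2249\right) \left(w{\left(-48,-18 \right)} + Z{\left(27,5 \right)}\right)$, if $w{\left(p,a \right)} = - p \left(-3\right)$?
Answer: $-523625$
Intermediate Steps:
$w{\left(p,a \right)} = 3 p$
$H{\left(z \right)} = 0$
$Z{\left(R,t \right)} = - t$ ($Z{\left(R,t \right)} = 0 - t = - t$)
$-2274 - \left(-1250 - 2249\right) \left(w{\left(-48,-18 \right)} + Z{\left(27,5 \right)}\right) = -2274 - \left(-1250 - 2249\right) \left(3 \left(-48\right) - 5\right) = -2274 - \left(-1250 - 2249\right) \left(-144 - 5\right) = -2274 - \left(-1250 - 2249\right) \left(-149\right) = -2274 - \left(-3499\right) \left(-149\right) = -2274 - 521351 = -523625$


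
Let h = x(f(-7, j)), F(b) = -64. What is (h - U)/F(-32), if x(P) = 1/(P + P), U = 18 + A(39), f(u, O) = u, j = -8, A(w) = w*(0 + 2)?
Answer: 1345/896 ≈ 1.5011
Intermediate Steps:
A(w) = 2*w (A(w) = w*2 = 2*w)
U = 96 (U = 18 + 2*39 = 18 + 78 = 96)
x(P) = 1/(2*P)
h = -1/14 (h = (½)/(-7) = (½)*(-⅐) = -1/14 ≈ -0.071429)
(h - U)/F(-32) = (-1/14 - 1*96)/(-64) = (-1/14 - 96)*(-1/64) = -1345/14*(-1/64) = 1345/896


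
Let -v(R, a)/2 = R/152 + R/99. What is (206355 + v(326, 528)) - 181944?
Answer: 91793269/3762 ≈ 24400.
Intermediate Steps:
v(R, a) = -251*R/7524 (v(R, a) = -2*(R/152 + R/99) = -251*R/7524)
(206355 + v(326, 528)) - 181944 = (206355 - 251/7524*326) - 181944 = (206355 - 40913/3762) - 181944 = 776266597/3762 - 181944 = 91793269/3762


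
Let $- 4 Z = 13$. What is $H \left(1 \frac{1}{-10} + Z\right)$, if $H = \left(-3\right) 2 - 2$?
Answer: $\frac{134}{5} \approx 26.8$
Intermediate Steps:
$Z = - \frac{13}{4}$ ($Z = \left(- \frac{1}{4}\right) 13 = - \frac{13}{4} \approx -3.25$)
$H = -8$ ($H = -6 - 2 = -8$)
$H \left(1 \frac{1}{-10} + Z\right) = - 8 \left(1 \frac{1}{-10} - \frac{13}{4}\right) = - 8 \left(1 \left(- \frac{1}{10}\right) - \frac{13}{4}\right) = - 8 \left(- \frac{1}{10} - \frac{13}{4}\right) = \left(-8\right) \left(- \frac{67}{20}\right) = \frac{134}{5}$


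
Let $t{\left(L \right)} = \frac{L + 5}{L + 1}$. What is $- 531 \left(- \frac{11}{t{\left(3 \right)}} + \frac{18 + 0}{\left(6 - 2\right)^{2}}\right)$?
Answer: $\frac{18585}{8} \approx 2323.1$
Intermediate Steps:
$t{\left(L \right)} = \frac{5 + L}{1 + L}$
$- 531 \left(- \frac{11}{t{\left(3 \right)}} + \frac{18 + 0}{\left(6 - 2\right)^{2}}\right) = - 531 \left(- \frac{11}{\frac{1}{1 + 3} \left(5 + 3\right)} + \frac{18 + 0}{\left(6 - 2\right)^{2}}\right) = - 531 \left(- \frac{11}{\frac{1}{4} \cdot 8} + \frac{18}{4^{2}}\right) = - 531 \left(- \frac{11}{\frac{1}{4} \cdot 8} + \frac{18}{16}\right) = - 531 \left(- \frac{11}{2} + 18 \cdot \frac{1}{16}\right) = - 531 \left(\left(-11\right) \frac{1}{2} + \frac{9}{8}\right) = - 531 \left(- \frac{11}{2} + \frac{9}{8}\right) = \left(-531\right) \left(- \frac{35}{8}\right) = \frac{18585}{8}$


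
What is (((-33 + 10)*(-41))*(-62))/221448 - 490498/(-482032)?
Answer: 5027332387/6671563896 ≈ 0.75355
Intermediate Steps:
(((-33 + 10)*(-41))*(-62))/221448 - 490498/(-482032) = (-23*(-41)*(-62))*(1/221448) - 490498*(-1/482032) = (943*(-62))*(1/221448) + 245249/241016 = -58466*1/221448 + 245249/241016 = -29233/110724 + 245249/241016 = 5027332387/6671563896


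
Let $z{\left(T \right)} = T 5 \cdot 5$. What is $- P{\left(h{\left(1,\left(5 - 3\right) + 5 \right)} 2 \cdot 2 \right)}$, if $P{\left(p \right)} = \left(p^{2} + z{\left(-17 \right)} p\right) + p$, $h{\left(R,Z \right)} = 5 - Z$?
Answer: $-3456$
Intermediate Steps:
$z{\left(T \right)} = 25 T$ ($z{\left(T \right)} = T 25 = 25 T$)
$P{\left(p \right)} = p^{2} - 424 p$ ($P{\left(p \right)} = \left(p^{2} + 25 \left(-17\right) p\right) + p = \left(p^{2} - 425 p\right) + p = p^{2} - 424 p$)
$- P{\left(h{\left(1,\left(5 - 3\right) + 5 \right)} 2 \cdot 2 \right)} = - \left(5 - \left(\left(5 - 3\right) + 5\right)\right) 2 \cdot 2 \left(-424 + \left(5 - \left(\left(5 - 3\right) + 5\right)\right) 2 \cdot 2\right) = - \left(5 - \left(2 + 5\right)\right) 2 \cdot 2 \left(-424 + \left(5 - \left(2 + 5\right)\right) 2 \cdot 2\right) = - \left(5 - 7\right) 2 \cdot 2 \left(-424 + \left(5 - 7\right) 2 \cdot 2\right) = - \left(-2\right) 2 \cdot 2 \left(-424 + \left(-2\right) 2 \cdot 2\right) = - \left(-4\right) 2 \left(-424 - 8\right) = - \left(-8\right) \left(-424 - 8\right) = - \left(-8\right) \left(-432\right) = \left(-1\right) 3456 = -3456$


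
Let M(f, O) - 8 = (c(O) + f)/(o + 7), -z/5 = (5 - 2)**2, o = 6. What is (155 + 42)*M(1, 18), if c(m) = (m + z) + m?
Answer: 18912/13 ≈ 1454.8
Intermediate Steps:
z = -45 (z = -5*(5 - 2)**2 = -5*3**2 = -5*9 = -45)
c(m) = -45 + 2*m (c(m) = (m - 45) + m = (-45 + m) + m = -45 + 2*m)
M(f, O) = 59/13 + f/13 + 2*O/13 (M(f, O) = 8 + ((-45 + 2*O) + f)/(6 + 7) = 8 + (-45 + f + 2*O)/13 = 8 + (-45 + f + 2*O)*(1/13) = 8 + (-45/13 + f/13 + 2*O/13) = 59/13 + f/13 + 2*O/13)
(155 + 42)*M(1, 18) = (155 + 42)*(59/13 + (1/13)*1 + (2/13)*18) = 197*(59/13 + 1/13 + 36/13) = 197*(96/13) = 18912/13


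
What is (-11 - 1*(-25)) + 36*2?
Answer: 86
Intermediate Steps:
(-11 - 1*(-25)) + 36*2 = (-11 + 25) + 72 = 14 + 72 = 86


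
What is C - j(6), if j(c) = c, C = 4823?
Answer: 4817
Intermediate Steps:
C - j(6) = 4823 - 1*6 = 4823 - 6 = 4817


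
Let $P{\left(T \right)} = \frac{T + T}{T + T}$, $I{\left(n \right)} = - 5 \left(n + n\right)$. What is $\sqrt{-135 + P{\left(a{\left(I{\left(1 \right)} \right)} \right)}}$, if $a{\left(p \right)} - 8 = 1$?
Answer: $i \sqrt{134} \approx 11.576 i$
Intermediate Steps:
$I{\left(n \right)} = - 10 n$ ($I{\left(n \right)} = - 5 \cdot 2 n = - 10 n$)
$a{\left(p \right)} = 9$ ($a{\left(p \right)} = 8 + 1 = 9$)
$P{\left(T \right)} = 1$ ($P{\left(T \right)} = \frac{2 T}{2 T} = 2 T \frac{1}{2 T} = 1$)
$\sqrt{-135 + P{\left(a{\left(I{\left(1 \right)} \right)} \right)}} = \sqrt{-135 + 1} = \sqrt{-134} = i \sqrt{134}$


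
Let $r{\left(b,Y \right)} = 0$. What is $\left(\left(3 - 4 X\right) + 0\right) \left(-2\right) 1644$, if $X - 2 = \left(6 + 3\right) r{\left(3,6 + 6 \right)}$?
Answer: $16440$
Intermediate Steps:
$X = 2$ ($X = 2 + \left(6 + 3\right) 0 = 2 + 9 \cdot 0 = 2 + 0 = 2$)
$\left(\left(3 - 4 X\right) + 0\right) \left(-2\right) 1644 = \left(\left(3 - 8\right) + 0\right) \left(-2\right) 1644 = \left(-5 + 0\right) \left(-2\right) 1644 = \left(-5\right) \left(-2\right) 1644 = 10 \cdot 1644 = 16440$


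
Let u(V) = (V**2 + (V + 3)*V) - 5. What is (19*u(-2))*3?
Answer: -171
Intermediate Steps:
u(V) = -5 + V**2 + V*(3 + V) (u(V) = (V**2 + (3 + V)*V) - 5 = (V**2 + V*(3 + V)) - 5 = -5 + V**2 + V*(3 + V))
(19*u(-2))*3 = (19*(-5 + 2*(-2)**2 + 3*(-2)))*3 = (19*(-5 + 2*4 - 6))*3 = (19*(-5 + 8 - 6))*3 = (19*(-3))*3 = -57*3 = -171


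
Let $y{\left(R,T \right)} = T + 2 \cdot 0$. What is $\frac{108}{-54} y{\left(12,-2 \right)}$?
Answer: $4$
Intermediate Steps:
$y{\left(R,T \right)} = T$ ($y{\left(R,T \right)} = T + 0 = T$)
$\frac{108}{-54} y{\left(12,-2 \right)} = \frac{108}{-54} \left(-2\right) = 108 \left(- \frac{1}{54}\right) \left(-2\right) = \left(-2\right) \left(-2\right) = 4$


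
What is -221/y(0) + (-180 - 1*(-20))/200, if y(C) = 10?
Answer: -229/10 ≈ -22.900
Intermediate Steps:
-221/y(0) + (-180 - 1*(-20))/200 = -221/10 + (-180 - 1*(-20))/200 = -221*1/10 + (-180 + 20)*(1/200) = -221/10 - 160*1/200 = -221/10 - 4/5 = -229/10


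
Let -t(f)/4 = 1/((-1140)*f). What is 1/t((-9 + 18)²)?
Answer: 23085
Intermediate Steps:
t(f) = 1/(285*f) (t(f) = -4/((-1140)*f) = -(-1)/(285*f) = 1/(285*f))
1/t((-9 + 18)²) = 1/(1/(285*((-9 + 18)²))) = 1/(1/(285*(9²))) = 1/((1/285)/81) = 1/((1/285)*(1/81)) = 1/(1/23085) = 23085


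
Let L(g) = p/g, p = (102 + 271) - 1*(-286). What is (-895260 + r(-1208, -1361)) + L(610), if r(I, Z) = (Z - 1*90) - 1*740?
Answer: -547444451/610 ≈ -8.9745e+5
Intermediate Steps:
p = 659 (p = 373 + 286 = 659)
r(I, Z) = -830 + Z (r(I, Z) = (Z - 90) - 740 = (-90 + Z) - 740 = -830 + Z)
L(g) = 659/g
(-895260 + r(-1208, -1361)) + L(610) = (-895260 + (-830 - 1361)) + 659/610 = (-895260 - 2191) + 659*(1/610) = -897451 + 659/610 = -547444451/610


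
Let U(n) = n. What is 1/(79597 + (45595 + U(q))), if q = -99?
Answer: 1/125093 ≈ 7.9941e-6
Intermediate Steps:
1/(79597 + (45595 + U(q))) = 1/(79597 + (45595 - 99)) = 1/(79597 + 45496) = 1/125093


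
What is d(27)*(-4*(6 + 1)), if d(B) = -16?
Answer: 448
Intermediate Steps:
d(27)*(-4*(6 + 1)) = -(-64)*(6 + 1) = -(-64)*7 = -16*(-28) = 448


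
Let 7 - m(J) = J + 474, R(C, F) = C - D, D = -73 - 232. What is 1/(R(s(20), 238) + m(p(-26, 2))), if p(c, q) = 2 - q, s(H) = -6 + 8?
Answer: -1/160 ≈ -0.0062500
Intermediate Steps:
D = -305
s(H) = 2
R(C, F) = 305 + C (R(C, F) = C - 1*(-305) = C + 305 = 305 + C)
m(J) = -467 - J (m(J) = 7 - (J + 474) = 7 - (474 + J) = 7 + (-474 - J) = -467 - J)
1/(R(s(20), 238) + m(p(-26, 2))) = 1/((305 + 2) + (-467 - (2 - 1*2))) = 1/(307 + (-467 - (2 - 2))) = 1/(307 + (-467 - 1*0)) = 1/(307 + (-467 + 0)) = 1/(307 - 467) = 1/(-160) = -1/160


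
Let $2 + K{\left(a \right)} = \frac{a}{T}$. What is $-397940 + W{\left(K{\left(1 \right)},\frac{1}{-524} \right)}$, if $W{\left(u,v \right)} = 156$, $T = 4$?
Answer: $-397784$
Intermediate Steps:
$K{\left(a \right)} = -2 + \frac{a}{4}$
$-397940 + W{\left(K{\left(1 \right)},\frac{1}{-524} \right)} = -397940 + 156 = -397784$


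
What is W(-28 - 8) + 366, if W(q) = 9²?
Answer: 447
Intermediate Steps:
W(q) = 81
W(-28 - 8) + 366 = 81 + 366 = 447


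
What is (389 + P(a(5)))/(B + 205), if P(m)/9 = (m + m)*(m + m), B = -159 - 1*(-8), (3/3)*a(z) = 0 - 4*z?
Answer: 14789/54 ≈ 273.87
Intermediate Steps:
a(z) = -4*z (a(z) = 0 - 4*z = -4*z)
B = -151 (B = -159 + 8 = -151)
P(m) = 36*m² (P(m) = 9*((m + m)*(m + m)) = 9*((2*m)*(2*m)) = 9*(4*m²) = 36*m²)
(389 + P(a(5)))/(B + 205) = (389 + 36*(-4*5)²)/(-151 + 205) = (389 + 36*(-20)²)/54 = (389 + 36*400)*(1/54) = (389 + 14400)*(1/54) = 14789*(1/54) = 14789/54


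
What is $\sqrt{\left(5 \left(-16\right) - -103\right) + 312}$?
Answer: $\sqrt{335} \approx 18.303$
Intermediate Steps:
$\sqrt{\left(5 \left(-16\right) - -103\right) + 312} = \sqrt{\left(-80 + 103\right) + 312} = \sqrt{23 + 312} = \sqrt{335}$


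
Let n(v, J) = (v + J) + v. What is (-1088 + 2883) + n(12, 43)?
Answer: 1862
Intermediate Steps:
n(v, J) = J + 2*v (n(v, J) = (J + v) + v = J + 2*v)
(-1088 + 2883) + n(12, 43) = (-1088 + 2883) + (43 + 2*12) = 1795 + (43 + 24) = 1795 + 67 = 1862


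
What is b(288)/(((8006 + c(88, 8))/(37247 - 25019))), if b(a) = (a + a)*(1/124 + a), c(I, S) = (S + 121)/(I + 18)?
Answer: 6665766880896/26311715 ≈ 2.5334e+5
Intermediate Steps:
c(I, S) = (121 + S)/(18 + I)
b(a) = 2*a*(1/124 + a) (b(a) = (2*a)*(1/124 + a) = 2*a*(1/124 + a))
b(288)/(((8006 + c(88, 8))/(37247 - 25019))) = ((1/62)*288*(1 + 124*288))/(((8006 + (121 + 8)/(18 + 88))/(37247 - 25019))) = ((1/62)*288*(1 + 35712))/(((8006 + 129/106)/12228)) = ((1/62)*288*35713)/(((8006 + (1/106)*129)*(1/12228))) = 5142672/(31*(((8006 + 129/106)*(1/12228)))) = 5142672/(31*(((848765/106)*(1/12228)))) = 5142672/(31*(848765/1296168)) = (5142672/31)*(1296168/848765) = 6665766880896/26311715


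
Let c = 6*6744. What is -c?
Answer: -40464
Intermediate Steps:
c = 40464
-c = -1*40464 = -40464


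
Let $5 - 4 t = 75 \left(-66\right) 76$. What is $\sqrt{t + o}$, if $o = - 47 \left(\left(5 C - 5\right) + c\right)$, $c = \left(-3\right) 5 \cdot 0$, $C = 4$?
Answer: $\frac{\sqrt{373385}}{2} \approx 305.53$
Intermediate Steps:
$c = 0$ ($c = \left(-15\right) 0 = 0$)
$t = \frac{376205}{4}$ ($t = \frac{5}{4} - \frac{75 \left(-66\right) 76}{4} = \frac{5}{4} - \frac{\left(-4950\right) 76}{4} = \frac{5}{4} - -94050 = \frac{5}{4} + 94050 = \frac{376205}{4} \approx 94051.0$)
$o = -705$ ($o = - 47 \left(\left(5 \cdot 4 - 5\right) + 0\right) = - 47 \left(\left(20 - 5\right) + 0\right) = - 47 \left(15 + 0\right) = \left(-47\right) 15 = -705$)
$\sqrt{t + o} = \sqrt{\frac{376205}{4} - 705} = \sqrt{\frac{373385}{4}} = \frac{\sqrt{373385}}{2}$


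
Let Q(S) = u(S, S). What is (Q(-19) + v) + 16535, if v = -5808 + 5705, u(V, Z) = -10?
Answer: 16422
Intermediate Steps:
Q(S) = -10
v = -103
(Q(-19) + v) + 16535 = (-10 - 103) + 16535 = -113 + 16535 = 16422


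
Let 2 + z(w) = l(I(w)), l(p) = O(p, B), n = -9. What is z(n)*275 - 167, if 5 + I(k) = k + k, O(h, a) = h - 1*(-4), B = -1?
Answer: -5942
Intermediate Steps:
O(h, a) = 4 + h (O(h, a) = h + 4 = 4 + h)
I(k) = -5 + 2*k (I(k) = -5 + (k + k) = -5 + 2*k)
l(p) = 4 + p
z(w) = -3 + 2*w (z(w) = -2 + (4 + (-5 + 2*w)) = -2 + (-1 + 2*w) = -3 + 2*w)
z(n)*275 - 167 = (-3 + 2*(-9))*275 - 167 = (-3 - 18)*275 - 167 = -21*275 - 167 = -5775 - 167 = -5942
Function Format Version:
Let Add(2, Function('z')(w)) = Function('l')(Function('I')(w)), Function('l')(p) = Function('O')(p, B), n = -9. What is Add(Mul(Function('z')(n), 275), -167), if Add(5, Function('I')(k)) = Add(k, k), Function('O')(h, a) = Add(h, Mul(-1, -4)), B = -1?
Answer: -5942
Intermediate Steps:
Function('O')(h, a) = Add(4, h) (Function('O')(h, a) = Add(h, 4) = Add(4, h))
Function('I')(k) = Add(-5, Mul(2, k)) (Function('I')(k) = Add(-5, Add(k, k)) = Add(-5, Mul(2, k)))
Function('l')(p) = Add(4, p)
Function('z')(w) = Add(-3, Mul(2, w)) (Function('z')(w) = Add(-2, Add(4, Add(-5, Mul(2, w)))) = Add(-2, Add(-1, Mul(2, w))) = Add(-3, Mul(2, w)))
Add(Mul(Function('z')(n), 275), -167) = Add(Mul(Add(-3, Mul(2, -9)), 275), -167) = Add(Mul(Add(-3, -18), 275), -167) = Add(Mul(-21, 275), -167) = Add(-5775, -167) = -5942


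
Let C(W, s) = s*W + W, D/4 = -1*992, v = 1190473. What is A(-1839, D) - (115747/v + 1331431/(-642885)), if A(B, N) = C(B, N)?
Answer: 5583376187618553133/765337234605 ≈ 7.2953e+6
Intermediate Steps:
D = -3968 (D = 4*(-1*992) = 4*(-992) = -3968)
C(W, s) = W + W*s (C(W, s) = W*s + W = W + W*s)
A(B, N) = B*(1 + N)
A(-1839, D) - (115747/v + 1331431/(-642885)) = -1839*(1 - 3968) - (115747/1190473 + 1331431/(-642885)) = -1839*(-3967) - (115747*(1/1190473) + 1331431*(-1/642885)) = 7295313 - (115747/1190473 - 1331431/642885) = 7295313 - 1*(-1510620646768/765337234605) = 7295313 + 1510620646768/765337234605 = 5583376187618553133/765337234605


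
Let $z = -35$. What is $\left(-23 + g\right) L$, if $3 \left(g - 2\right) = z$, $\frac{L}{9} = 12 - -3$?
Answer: $-4410$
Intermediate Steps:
$L = 135$ ($L = 9 \left(12 - -3\right) = 9 \left(12 + 3\right) = 9 \cdot 15 = 135$)
$g = - \frac{29}{3}$ ($g = 2 + \frac{1}{3} \left(-35\right) = 2 - \frac{35}{3} = - \frac{29}{3} \approx -9.6667$)
$\left(-23 + g\right) L = \left(-23 - \frac{29}{3}\right) 135 = \left(- \frac{98}{3}\right) 135 = -4410$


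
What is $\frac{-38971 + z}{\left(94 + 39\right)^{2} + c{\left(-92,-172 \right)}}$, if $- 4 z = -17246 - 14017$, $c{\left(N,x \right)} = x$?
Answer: $- \frac{124621}{70068} \approx -1.7786$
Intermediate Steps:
$z = \frac{31263}{4}$ ($z = - \frac{-17246 - 14017}{4} = \left(- \frac{1}{4}\right) \left(-31263\right) = \frac{31263}{4} \approx 7815.8$)
$\frac{-38971 + z}{\left(94 + 39\right)^{2} + c{\left(-92,-172 \right)}} = \frac{-38971 + \frac{31263}{4}}{\left(94 + 39\right)^{2} - 172} = - \frac{124621}{4 \left(133^{2} - 172\right)} = - \frac{124621}{4 \left(17689 - 172\right)} = - \frac{124621}{4 \cdot 17517} = \left(- \frac{124621}{4}\right) \frac{1}{17517} = - \frac{124621}{70068}$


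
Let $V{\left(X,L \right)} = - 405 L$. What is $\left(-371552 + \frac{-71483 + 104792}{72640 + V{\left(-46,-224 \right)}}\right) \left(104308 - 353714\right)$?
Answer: $\frac{7569060756055933}{81680} \approx 9.2667 \cdot 10^{10}$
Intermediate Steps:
$\left(-371552 + \frac{-71483 + 104792}{72640 + V{\left(-46,-224 \right)}}\right) \left(104308 - 353714\right) = \left(-371552 + \frac{-71483 + 104792}{72640 - -90720}\right) \left(104308 - 353714\right) = \left(-371552 + \frac{33309}{72640 + 90720}\right) \left(-249406\right) = \left(-371552 + \frac{33309}{163360}\right) \left(-249406\right) = \left(- \frac{60696701411}{163360}\right) \left(-249406\right) = \frac{7569060756055933}{81680}$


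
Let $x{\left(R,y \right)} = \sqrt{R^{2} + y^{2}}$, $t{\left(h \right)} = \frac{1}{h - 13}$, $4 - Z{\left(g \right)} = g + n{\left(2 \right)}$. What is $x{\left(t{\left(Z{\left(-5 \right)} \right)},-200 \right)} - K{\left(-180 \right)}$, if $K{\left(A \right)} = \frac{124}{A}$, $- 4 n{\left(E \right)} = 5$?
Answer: $\frac{31}{45} + \frac{4 \sqrt{302501}}{11} \approx 200.69$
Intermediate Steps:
$n{\left(E \right)} = - \frac{5}{4}$ ($n{\left(E \right)} = \left(- \frac{1}{4}\right) 5 = - \frac{5}{4}$)
$Z{\left(g \right)} = \frac{21}{4} - g$ ($Z{\left(g \right)} = 4 - \left(g - \frac{5}{4}\right) = 4 - \left(- \frac{5}{4} + g\right) = \frac{21}{4} - g$)
$t{\left(h \right)} = \frac{1}{-13 + h}$
$x{\left(t{\left(Z{\left(-5 \right)} \right)},-200 \right)} - K{\left(-180 \right)} = \sqrt{\left(\frac{1}{-13 + \left(\frac{21}{4} - -5\right)}\right)^{2} + \left(-200\right)^{2}} - \frac{124}{-180} = \sqrt{\left(\frac{1}{-13 + \left(\frac{21}{4} + 5\right)}\right)^{2} + 40000} - 124 \left(- \frac{1}{180}\right) = \sqrt{\left(\frac{1}{-13 + \frac{41}{4}}\right)^{2} + 40000} - - \frac{31}{45} = \sqrt{\left(\frac{1}{- \frac{11}{4}}\right)^{2} + 40000} + \frac{31}{45} = \sqrt{\left(- \frac{4}{11}\right)^{2} + 40000} + \frac{31}{45} = \sqrt{\frac{16}{121} + 40000} + \frac{31}{45} = \sqrt{\frac{4840016}{121}} + \frac{31}{45} = \frac{4 \sqrt{302501}}{11} + \frac{31}{45} = \frac{31}{45} + \frac{4 \sqrt{302501}}{11}$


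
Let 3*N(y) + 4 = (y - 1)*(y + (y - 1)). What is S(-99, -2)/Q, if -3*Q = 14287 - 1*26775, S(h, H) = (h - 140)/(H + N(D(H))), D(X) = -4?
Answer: -2151/437080 ≈ -0.0049213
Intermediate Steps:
N(y) = -4/3 + (-1 + y)*(-1 + 2*y)/3 (N(y) = -4/3 + ((y - 1)*(y + (y - 1)))/3 = -4/3 + ((-1 + y)*(y + (-1 + y)))/3 = -4/3 + ((-1 + y)*(-1 + 2*y))/3 = -4/3 + (-1 + y)*(-1 + 2*y)/3)
S(h, H) = (-140 + h)/(41/3 + H) (S(h, H) = (h - 140)/(H + (-1 - 1*(-4) + (⅔)*(-4)²)) = (-140 + h)/(H + (-1 + 4 + (⅔)*16)) = (-140 + h)/(H + (-1 + 4 + 32/3)) = (-140 + h)/(H + 41/3) = (-140 + h)/(41/3 + H))
Q = 12488/3 (Q = -(14287 - 1*26775)/3 = -(14287 - 26775)/3 = -⅓*(-12488) = 12488/3 ≈ 4162.7)
S(-99, -2)/Q = (3*(-140 - 99)/(41 + 3*(-2)))/(12488/3) = (3*(-239)/(41 - 6))*(3/12488) = (3*(-239)/35)*(3/12488) = (3*(1/35)*(-239))*(3/12488) = -717/35*3/12488 = -2151/437080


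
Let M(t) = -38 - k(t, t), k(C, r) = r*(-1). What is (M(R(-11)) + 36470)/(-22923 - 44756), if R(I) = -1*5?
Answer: -36427/67679 ≈ -0.53823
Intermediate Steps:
R(I) = -5
k(C, r) = -r
M(t) = -38 + t (M(t) = -38 - (-1)*t = -38 + t)
(M(R(-11)) + 36470)/(-22923 - 44756) = ((-38 - 5) + 36470)/(-22923 - 44756) = (-43 + 36470)/(-67679) = 36427*(-1/67679) = -36427/67679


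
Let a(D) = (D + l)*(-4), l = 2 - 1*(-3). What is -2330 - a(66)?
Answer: -2046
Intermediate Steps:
l = 5 (l = 2 + 3 = 5)
a(D) = -20 - 4*D (a(D) = (D + 5)*(-4) = (5 + D)*(-4) = -20 - 4*D)
-2330 - a(66) = -2330 - (-20 - 4*66) = -2330 - (-20 - 264) = -2330 - 1*(-284) = -2330 + 284 = -2046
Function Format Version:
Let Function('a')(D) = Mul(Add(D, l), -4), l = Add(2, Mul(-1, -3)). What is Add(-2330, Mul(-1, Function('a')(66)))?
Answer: -2046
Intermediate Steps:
l = 5 (l = Add(2, 3) = 5)
Function('a')(D) = Add(-20, Mul(-4, D)) (Function('a')(D) = Mul(Add(D, 5), -4) = Mul(Add(5, D), -4) = Add(-20, Mul(-4, D)))
Add(-2330, Mul(-1, Function('a')(66))) = Add(-2330, Mul(-1, Add(-20, Mul(-4, 66)))) = Add(-2330, Mul(-1, Add(-20, -264))) = Add(-2330, Mul(-1, -284)) = Add(-2330, 284) = -2046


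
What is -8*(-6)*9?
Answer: 432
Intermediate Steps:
-8*(-6)*9 = 48*9 = 432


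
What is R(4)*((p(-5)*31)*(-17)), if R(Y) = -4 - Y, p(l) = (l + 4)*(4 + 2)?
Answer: -25296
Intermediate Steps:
p(l) = 24 + 6*l (p(l) = (4 + l)*6 = 24 + 6*l)
R(4)*((p(-5)*31)*(-17)) = (-4 - 1*4)*(((24 + 6*(-5))*31)*(-17)) = (-4 - 4)*(((24 - 30)*31)*(-17)) = -8*(-6*31)*(-17) = -(-1488)*(-17) = -8*3162 = -25296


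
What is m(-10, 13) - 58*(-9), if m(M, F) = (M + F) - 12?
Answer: 513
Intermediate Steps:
m(M, F) = -12 + F + M (m(M, F) = (F + M) - 12 = -12 + F + M)
m(-10, 13) - 58*(-9) = (-12 + 13 - 10) - 58*(-9) = -9 + 522 = 513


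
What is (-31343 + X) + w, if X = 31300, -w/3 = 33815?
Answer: -101488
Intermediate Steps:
w = -101445 (w = -3*33815 = -101445)
(-31343 + X) + w = (-31343 + 31300) - 101445 = -43 - 101445 = -101488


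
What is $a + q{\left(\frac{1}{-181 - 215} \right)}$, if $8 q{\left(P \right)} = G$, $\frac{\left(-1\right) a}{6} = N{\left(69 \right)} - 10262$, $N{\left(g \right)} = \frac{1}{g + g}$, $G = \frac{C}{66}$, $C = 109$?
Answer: $\frac{747732347}{12144} \approx 61572.0$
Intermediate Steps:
$G = \frac{109}{66} \approx 1.6515$
$N{\left(g \right)} = \frac{1}{2 g}$
$a = \frac{1416155}{23}$ ($a = - 6 \left(\frac{1}{2 \cdot 69} - 10262\right) = - 6 \left(\frac{1}{2} \cdot \frac{1}{69} - 10262\right) = - 6 \left(\frac{1}{138} - 10262\right) = \left(-6\right) \left(- \frac{1416155}{138}\right) = \frac{1416155}{23} \approx 61572.0$)
$q{\left(P \right)} = \frac{109}{528}$ ($q{\left(P \right)} = \frac{1}{8} \cdot \frac{109}{66} = \frac{109}{528}$)
$a + q{\left(\frac{1}{-181 - 215} \right)} = \frac{1416155}{23} + \frac{109}{528} = \frac{747732347}{12144}$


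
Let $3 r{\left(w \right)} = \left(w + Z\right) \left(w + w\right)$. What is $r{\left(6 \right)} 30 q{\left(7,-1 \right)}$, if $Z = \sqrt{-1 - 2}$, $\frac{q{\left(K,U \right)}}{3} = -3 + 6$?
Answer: $6480 + 1080 i \sqrt{3} \approx 6480.0 + 1870.6 i$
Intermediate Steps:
$q{\left(K,U \right)} = 9$ ($q{\left(K,U \right)} = 3 \left(-3 + 6\right) = 3 \cdot 3 = 9$)
$Z = i \sqrt{3}$ ($Z = \sqrt{-3} = i \sqrt{3} \approx 1.732 i$)
$r{\left(w \right)} = \frac{2 w \left(w + i \sqrt{3}\right)}{3}$ ($r{\left(w \right)} = \frac{\left(w + i \sqrt{3}\right) \left(w + w\right)}{3} = \frac{\left(w + i \sqrt{3}\right) 2 w}{3} = \frac{2 w \left(w + i \sqrt{3}\right)}{3}$)
$r{\left(6 \right)} 30 q{\left(7,-1 \right)} = \frac{2}{3} \cdot 6 \left(6 + i \sqrt{3}\right) 30 \cdot 9 = \left(24 + 4 i \sqrt{3}\right) 30 \cdot 9 = \left(720 + 120 i \sqrt{3}\right) 9 = 6480 + 1080 i \sqrt{3}$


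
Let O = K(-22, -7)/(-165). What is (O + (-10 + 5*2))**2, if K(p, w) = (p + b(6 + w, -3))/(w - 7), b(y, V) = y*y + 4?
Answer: 289/5336100 ≈ 5.4159e-5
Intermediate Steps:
b(y, V) = 4 + y**2 (b(y, V) = y**2 + 4 = 4 + y**2)
K(p, w) = (4 + p + (6 + w)**2)/(-7 + w) (K(p, w) = (p + (4 + (6 + w)**2))/(w - 7) = (4 + p + (6 + w)**2)/(-7 + w))
O = -17/2310 (O = ((4 - 22 + (6 - 7)**2)/(-7 - 7))/(-165) = ((4 - 22 + (-1)**2)/(-14))*(-1/165) = -(4 - 22 + 1)/14*(-1/165) = -1/14*(-17)*(-1/165) = (17/14)*(-1/165) = -17/2310 ≈ -0.0073593)
(O + (-10 + 5*2))**2 = (-17/2310 + (-10 + 5*2))**2 = (-17/2310 + (-10 + 10))**2 = (-17/2310 + 0)**2 = (-17/2310)**2 = 289/5336100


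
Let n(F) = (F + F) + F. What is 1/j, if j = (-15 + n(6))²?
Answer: ⅑ ≈ 0.11111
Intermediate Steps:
n(F) = 3*F (n(F) = 2*F + F = 3*F)
j = 9 (j = (-15 + 3*6)² = (-15 + 18)² = 3² = 9)
1/j = 1/9 = ⅑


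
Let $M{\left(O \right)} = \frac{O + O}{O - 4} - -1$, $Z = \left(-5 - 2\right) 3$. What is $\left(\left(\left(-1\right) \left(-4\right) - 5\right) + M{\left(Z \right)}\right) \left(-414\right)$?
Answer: $- \frac{17388}{25} \approx -695.52$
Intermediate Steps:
$Z = -21$ ($Z = \left(-7\right) 3 = -21$)
$M{\left(O \right)} = 1 + \frac{2 O}{-4 + O}$ ($M{\left(O \right)} = \frac{2 O}{-4 + O} + 1 = 1 + \frac{2 O}{-4 + O}$)
$\left(\left(\left(-1\right) \left(-4\right) - 5\right) + M{\left(Z \right)}\right) \left(-414\right) = \left(\left(\left(-1\right) \left(-4\right) - 5\right) + \frac{-4 + 3 \left(-21\right)}{-4 - 21}\right) \left(-414\right) = \left(\left(4 - 5\right) + \frac{-4 - 63}{-25}\right) \left(-414\right) = \left(-1 - - \frac{67}{25}\right) \left(-414\right) = \left(-1 + \frac{67}{25}\right) \left(-414\right) = \frac{42}{25} \left(-414\right) = - \frac{17388}{25}$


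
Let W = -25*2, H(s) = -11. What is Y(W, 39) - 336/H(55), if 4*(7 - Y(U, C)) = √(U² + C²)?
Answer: 413/11 - √4021/4 ≈ 21.693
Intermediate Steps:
W = -50 (W = -5*10 = -50)
Y(U, C) = 7 - √(C² + U²)/4 (Y(U, C) = 7 - √(U² + C²)/4 = 7 - √(C² + U²)/4)
Y(W, 39) - 336/H(55) = (7 - √(39² + (-50)²)/4) - 336/(-11) = (7 - √(1521 + 2500)/4) - 336*(-1)/11 = (7 - √4021/4) - 1*(-336/11) = (7 - √4021/4) + 336/11 = 413/11 - √4021/4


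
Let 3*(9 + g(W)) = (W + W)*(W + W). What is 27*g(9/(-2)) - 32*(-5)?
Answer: 646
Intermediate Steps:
g(W) = -9 + 4*W²/3 (g(W) = -9 + ((W + W)*(W + W))/3 = -9 + ((2*W)*(2*W))/3 = -9 + (4*W²)/3 = -9 + 4*W²/3)
27*g(9/(-2)) - 32*(-5) = 27*(-9 + 4*(9/(-2))²/3) - 32*(-5) = 27*(-9 + 4*(9*(-½))²/3) + 160 = 27*(-9 + 4*(-9/2)²/3) + 160 = 27*(-9 + (4/3)*(81/4)) + 160 = 27*(-9 + 27) + 160 = 27*18 + 160 = 486 + 160 = 646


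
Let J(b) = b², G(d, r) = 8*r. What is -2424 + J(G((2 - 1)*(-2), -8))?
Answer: 1672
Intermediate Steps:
-2424 + J(G((2 - 1)*(-2), -8)) = -2424 + (8*(-8))² = -2424 + (-64)² = -2424 + 4096 = 1672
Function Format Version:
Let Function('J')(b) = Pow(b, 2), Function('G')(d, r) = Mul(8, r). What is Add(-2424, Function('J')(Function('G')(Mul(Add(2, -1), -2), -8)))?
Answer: 1672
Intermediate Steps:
Add(-2424, Function('J')(Function('G')(Mul(Add(2, -1), -2), -8))) = Add(-2424, Pow(Mul(8, -8), 2)) = Add(-2424, Pow(-64, 2)) = Add(-2424, 4096) = 1672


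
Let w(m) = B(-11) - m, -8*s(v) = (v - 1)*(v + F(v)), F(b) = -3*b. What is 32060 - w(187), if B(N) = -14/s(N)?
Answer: 1064165/33 ≈ 32247.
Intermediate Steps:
s(v) = v*(-1 + v)/4 (s(v) = -(v - 1)*(v - 3*v)/8 = -(-1 + v)*(-2*v)/8 = -(-1)*v*(-1 + v)/4 = v*(-1 + v)/4)
B(N) = -56/(N*(-1 + N)) (B(N) = -14*4/(N*(-1 + N)) = -56/(N*(-1 + N)))
w(m) = -14/33 - m (w(m) = 56/(-11*(1 - 1*(-11))) - m = 56*(-1/11)/(1 + 11) - m = 56*(-1/11)/12 - m = 56*(-1/11)*(1/12) - m = -14/33 - m)
32060 - w(187) = 32060 - (-14/33 - 1*187) = 32060 - (-14/33 - 187) = 32060 - 1*(-6185/33) = 32060 + 6185/33 = 1064165/33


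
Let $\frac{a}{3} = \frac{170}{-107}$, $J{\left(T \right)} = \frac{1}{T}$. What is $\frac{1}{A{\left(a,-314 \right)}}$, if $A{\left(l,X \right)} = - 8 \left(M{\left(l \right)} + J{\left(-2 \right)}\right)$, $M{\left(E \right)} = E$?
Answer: $\frac{107}{4508} \approx 0.023736$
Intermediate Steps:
$a = - \frac{510}{107}$ ($a = 3 \frac{170}{-107} = 3 \cdot 170 \left(- \frac{1}{107}\right) = 3 \left(- \frac{170}{107}\right) = - \frac{510}{107} \approx -4.7664$)
$A{\left(l,X \right)} = 4 - 8 l$ ($A{\left(l,X \right)} = - 8 \left(l + \frac{1}{-2}\right) = - 8 \left(l - \frac{1}{2}\right) = - 8 \left(- \frac{1}{2} + l\right) = 4 - 8 l$)
$\frac{1}{A{\left(a,-314 \right)}} = \frac{1}{4 - - \frac{4080}{107}} = \frac{1}{4 + \frac{4080}{107}} = \frac{1}{\frac{4508}{107}} = \frac{107}{4508}$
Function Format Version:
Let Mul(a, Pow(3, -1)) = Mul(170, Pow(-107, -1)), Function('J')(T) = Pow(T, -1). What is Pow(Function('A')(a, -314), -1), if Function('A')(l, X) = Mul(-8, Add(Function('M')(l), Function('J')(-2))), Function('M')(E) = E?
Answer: Rational(107, 4508) ≈ 0.023736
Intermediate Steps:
a = Rational(-510, 107) (a = Mul(3, Mul(170, Pow(-107, -1))) = Mul(3, Mul(170, Rational(-1, 107))) = Mul(3, Rational(-170, 107)) = Rational(-510, 107) ≈ -4.7664)
Function('A')(l, X) = Add(4, Mul(-8, l)) (Function('A')(l, X) = Mul(-8, Add(l, Pow(-2, -1))) = Mul(-8, Add(l, Rational(-1, 2))) = Mul(-8, Add(Rational(-1, 2), l)) = Add(4, Mul(-8, l)))
Pow(Function('A')(a, -314), -1) = Pow(Add(4, Mul(-8, Rational(-510, 107))), -1) = Pow(Add(4, Rational(4080, 107)), -1) = Pow(Rational(4508, 107), -1) = Rational(107, 4508)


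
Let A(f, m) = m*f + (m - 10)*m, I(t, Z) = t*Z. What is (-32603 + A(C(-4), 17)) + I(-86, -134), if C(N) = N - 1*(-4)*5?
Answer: -20688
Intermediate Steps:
I(t, Z) = Z*t
C(N) = 20 + N (C(N) = N + 4*5 = N + 20 = 20 + N)
A(f, m) = f*m + m*(-10 + m) (A(f, m) = f*m + (-10 + m)*m = f*m + m*(-10 + m))
(-32603 + A(C(-4), 17)) + I(-86, -134) = (-32603 + 17*(-10 + (20 - 4) + 17)) - 134*(-86) = (-32603 + 17*(-10 + 16 + 17)) + 11524 = (-32603 + 17*23) + 11524 = (-32603 + 391) + 11524 = -32212 + 11524 = -20688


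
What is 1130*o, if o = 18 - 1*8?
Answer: 11300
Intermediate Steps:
o = 10 (o = 18 - 8 = 10)
1130*o = 1130*10 = 11300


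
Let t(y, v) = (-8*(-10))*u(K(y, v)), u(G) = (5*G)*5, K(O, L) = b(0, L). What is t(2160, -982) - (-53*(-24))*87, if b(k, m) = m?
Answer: -2074664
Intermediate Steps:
K(O, L) = L
u(G) = 25*G
t(y, v) = 2000*v (t(y, v) = (-8*(-10))*(25*v) = 80*(25*v) = 2000*v)
t(2160, -982) - (-53*(-24))*87 = 2000*(-982) - (-53*(-24))*87 = -1964000 - 1272*87 = -1964000 - 1*110664 = -1964000 - 110664 = -2074664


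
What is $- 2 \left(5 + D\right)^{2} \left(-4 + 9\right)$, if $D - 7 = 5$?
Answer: $-2890$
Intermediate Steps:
$D = 12$ ($D = 7 + 5 = 12$)
$- 2 \left(5 + D\right)^{2} \left(-4 + 9\right) = - 2 \left(5 + 12\right)^{2} \left(-4 + 9\right) = - 2 \cdot 17^{2} \cdot 5 = \left(-2\right) 289 \cdot 5 = \left(-578\right) 5 = -2890$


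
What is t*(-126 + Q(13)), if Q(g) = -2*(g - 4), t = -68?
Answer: 9792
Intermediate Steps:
Q(g) = 8 - 2*g (Q(g) = -2*(-4 + g) = 8 - 2*g)
t*(-126 + Q(13)) = -68*(-126 + (8 - 2*13)) = -68*(-126 + (8 - 26)) = -68*(-126 - 18) = -68*(-144) = 9792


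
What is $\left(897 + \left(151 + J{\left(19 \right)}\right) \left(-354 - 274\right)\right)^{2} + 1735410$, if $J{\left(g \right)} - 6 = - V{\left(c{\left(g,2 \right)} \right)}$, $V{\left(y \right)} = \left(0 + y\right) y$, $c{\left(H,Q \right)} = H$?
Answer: $16645057491$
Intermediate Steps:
$V{\left(y \right)} = y^{2}$ ($V{\left(y \right)} = y y = y^{2}$)
$J{\left(g \right)} = 6 - g^{2}$
$\left(897 + \left(151 + J{\left(19 \right)}\right) \left(-354 - 274\right)\right)^{2} + 1735410 = \left(897 + \left(151 + \left(6 - 19^{2}\right)\right) \left(-354 - 274\right)\right)^{2} + 1735410 = \left(897 + \left(151 + \left(6 - 361\right)\right) \left(-628\right)\right)^{2} + 1735410 = \left(897 + \left(151 - 355\right) \left(-628\right)\right)^{2} + 1735410 = \left(897 - -128112\right)^{2} + 1735410 = \left(897 + 128112\right)^{2} + 1735410 = 129009^{2} + 1735410 = 16643322081 + 1735410 = 16645057491$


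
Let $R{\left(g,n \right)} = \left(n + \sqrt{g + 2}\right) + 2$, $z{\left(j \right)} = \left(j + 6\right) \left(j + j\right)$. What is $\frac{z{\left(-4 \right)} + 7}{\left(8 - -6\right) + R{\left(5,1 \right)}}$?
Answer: $- \frac{51}{94} + \frac{3 \sqrt{7}}{94} \approx -0.45811$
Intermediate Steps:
$z{\left(j \right)} = 2 j \left(6 + j\right)$ ($z{\left(j \right)} = \left(6 + j\right) 2 j = 2 j \left(6 + j\right)$)
$R{\left(g,n \right)} = 2 + n + \sqrt{2 + g}$ ($R{\left(g,n \right)} = \left(n + \sqrt{2 + g}\right) + 2 = 2 + n + \sqrt{2 + g}$)
$\frac{z{\left(-4 \right)} + 7}{\left(8 - -6\right) + R{\left(5,1 \right)}} = \frac{2 \left(-4\right) \left(6 - 4\right) + 7}{\left(8 - -6\right) + \left(2 + 1 + \sqrt{2 + 5}\right)} = \frac{2 \left(-4\right) 2 + 7}{\left(8 + 6\right) + \left(2 + 1 + \sqrt{7}\right)} = \frac{-16 + 7}{14 + \left(3 + \sqrt{7}\right)} = - \frac{9}{17 + \sqrt{7}}$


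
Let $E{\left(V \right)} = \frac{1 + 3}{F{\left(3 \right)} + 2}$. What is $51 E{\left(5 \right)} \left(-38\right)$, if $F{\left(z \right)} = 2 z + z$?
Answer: $- \frac{7752}{11} \approx -704.73$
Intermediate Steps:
$F{\left(z \right)} = 3 z$
$E{\left(V \right)} = \frac{4}{11}$ ($E{\left(V \right)} = \frac{1 + 3}{3 \cdot 3 + 2} = \frac{4}{9 + 2} = \frac{4}{11}$)
$51 E{\left(5 \right)} \left(-38\right) = 51 \cdot \frac{4}{11} \left(-38\right) = \frac{204}{11} \left(-38\right) = - \frac{7752}{11}$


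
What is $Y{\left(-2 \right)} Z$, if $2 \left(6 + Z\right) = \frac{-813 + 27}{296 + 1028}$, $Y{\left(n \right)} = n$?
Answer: $\frac{8337}{662} \approx 12.594$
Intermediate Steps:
$Z = - \frac{8337}{1324}$ ($Z = -6 + \frac{\left(-813 + 27\right) \frac{1}{296 + 1028}}{2} = -6 + \frac{\left(-786\right) \frac{1}{1324}}{2} = -6 + \frac{1}{2} \left(- \frac{393}{662}\right) = -6 - \frac{393}{1324} = - \frac{8337}{1324} \approx -6.2968$)
$Y{\left(-2 \right)} Z = \left(-2\right) \left(- \frac{8337}{1324}\right) = \frac{8337}{662}$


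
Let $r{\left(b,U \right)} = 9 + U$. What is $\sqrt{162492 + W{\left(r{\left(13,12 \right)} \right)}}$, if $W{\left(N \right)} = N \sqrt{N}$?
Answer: $\sqrt{162492 + 21 \sqrt{21}} \approx 403.22$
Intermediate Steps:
$W{\left(N \right)} = N^{\frac{3}{2}}$
$\sqrt{162492 + W{\left(r{\left(13,12 \right)} \right)}} = \sqrt{162492 + \left(9 + 12\right)^{\frac{3}{2}}} = \sqrt{162492 + 21^{\frac{3}{2}}} = \sqrt{162492 + 21 \sqrt{21}}$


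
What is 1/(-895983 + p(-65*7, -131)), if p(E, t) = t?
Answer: -1/896114 ≈ -1.1159e-6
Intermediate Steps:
1/(-895983 + p(-65*7, -131)) = 1/(-895983 - 131) = 1/(-896114) = -1/896114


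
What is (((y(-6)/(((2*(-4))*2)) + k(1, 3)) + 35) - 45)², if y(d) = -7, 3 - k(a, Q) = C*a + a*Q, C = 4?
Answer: 47089/256 ≈ 183.94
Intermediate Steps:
k(a, Q) = 3 - 4*a - Q*a (k(a, Q) = 3 - (4*a + a*Q) = 3 - (4*a + Q*a) = 3 + (-4*a - Q*a) = 3 - 4*a - Q*a)
(((y(-6)/(((2*(-4))*2)) + k(1, 3)) + 35) - 45)² = (((-7/((2*(-4))*2) + (3 - 4*1 - 1*3*1)) + 35) - 45)² = (((-7/((-8*2)) + (3 - 4 - 3)) + 35) - 45)² = (((-7/(-16) - 4) + 35) - 45)² = (((-7*(-1/16) - 4) + 35) - 45)² = (((7/16 - 4) + 35) - 45)² = ((-57/16 + 35) - 45)² = (503/16 - 45)² = (-217/16)² = 47089/256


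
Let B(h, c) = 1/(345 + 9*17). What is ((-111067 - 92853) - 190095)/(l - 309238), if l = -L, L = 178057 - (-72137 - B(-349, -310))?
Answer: 196219470/278597137 ≈ 0.70431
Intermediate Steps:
B(h, c) = 1/498 (B(h, c) = 1/(345 + 153) = 1/498)
L = 124596613/498 (L = 178057 - (-72137 - 1*1/498) = 178057 - (-72137 - 1/498) = 178057 - 1*(-35924227/498) = 178057 + 35924227/498 = 124596613/498 ≈ 2.5019e+5)
l = -124596613/498 (l = -1*124596613/498 = -124596613/498 ≈ -2.5019e+5)
((-111067 - 92853) - 190095)/(l - 309238) = ((-111067 - 92853) - 190095)/(-124596613/498 - 309238) = (-203920 - 190095)/(-278597137/498) = -394015*(-498/278597137) = 196219470/278597137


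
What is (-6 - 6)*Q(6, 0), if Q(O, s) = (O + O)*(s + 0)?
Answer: 0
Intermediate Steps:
Q(O, s) = 2*O*s (Q(O, s) = (2*O)*s = 2*O*s)
(-6 - 6)*Q(6, 0) = (-6 - 6)*(2*6*0) = -12*0 = 0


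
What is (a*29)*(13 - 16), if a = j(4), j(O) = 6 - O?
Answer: -174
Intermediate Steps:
a = 2 (a = 6 - 1*4 = 6 - 4 = 2)
(a*29)*(13 - 16) = (2*29)*(13 - 16) = 58*(-3) = -174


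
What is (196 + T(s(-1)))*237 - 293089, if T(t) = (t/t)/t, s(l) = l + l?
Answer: -493511/2 ≈ -2.4676e+5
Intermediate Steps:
s(l) = 2*l
T(t) = 1/t
(196 + T(s(-1)))*237 - 293089 = (196 + 1/(2*(-1)))*237 - 293089 = (196 + 1/(-2))*237 - 293089 = (196 - ½)*237 - 293089 = (391/2)*237 - 293089 = 92667/2 - 293089 = -493511/2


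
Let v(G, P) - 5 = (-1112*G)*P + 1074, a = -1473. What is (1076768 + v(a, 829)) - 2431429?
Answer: 1356528522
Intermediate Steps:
v(G, P) = 1079 - 1112*G*P (v(G, P) = 5 + ((-1112*G)*P + 1074) = 5 + (-1112*G*P + 1074) = 5 + (1074 - 1112*G*P) = 1079 - 1112*G*P)
(1076768 + v(a, 829)) - 2431429 = (1076768 + (1079 - 1112*(-1473)*829)) - 2431429 = (1076768 + (1079 + 1357882104)) - 2431429 = (1076768 + 1357883183) - 2431429 = 1358959951 - 2431429 = 1356528522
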